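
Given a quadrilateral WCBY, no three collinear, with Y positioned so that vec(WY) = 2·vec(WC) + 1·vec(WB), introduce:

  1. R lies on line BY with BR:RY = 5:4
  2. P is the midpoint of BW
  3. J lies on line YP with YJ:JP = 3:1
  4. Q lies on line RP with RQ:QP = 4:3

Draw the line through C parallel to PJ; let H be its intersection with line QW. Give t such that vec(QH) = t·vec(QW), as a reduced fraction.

t = 71/50

Choose coordinates W = (0, 0), C = (1, 0), B = (0, 1), Y = (2, 1).
1. R lies on line BY with BR:RY = 5:4 ⇒ R = (10/9, 1)
2. P is the midpoint of BW ⇒ P = (0, 1/2)
3. J lies on line YP with YJ:JP = 3:1 ⇒ J = (1/2, 5/8)
4. Q lies on line RP with RQ:QP = 4:3 ⇒ Q = (10/21, 5/7)
through C parallel to PJ: direction (1/2, 1/8); meets QW at H = (-1/5, -3/10)
H = Q + t·(W−Q) with t = 71/50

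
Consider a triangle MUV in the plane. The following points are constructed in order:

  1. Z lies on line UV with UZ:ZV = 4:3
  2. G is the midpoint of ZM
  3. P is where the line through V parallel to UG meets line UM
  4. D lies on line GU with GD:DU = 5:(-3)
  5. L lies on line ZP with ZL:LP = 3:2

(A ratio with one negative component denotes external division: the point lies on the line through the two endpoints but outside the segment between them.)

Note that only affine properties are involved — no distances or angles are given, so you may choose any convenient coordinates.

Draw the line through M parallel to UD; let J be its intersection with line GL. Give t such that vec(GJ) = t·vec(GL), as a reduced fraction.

Choose coordinates M = (0, 0), U = (1, 0), V = (0, 1).
1. Z lies on line UV with UZ:ZV = 4:3 ⇒ Z = (3/7, 4/7)
2. G is the midpoint of ZM ⇒ G = (3/14, 2/7)
3. P is where the line through V parallel to UG meets line UM ⇒ P = (11/4, 0)
4. D lies on line GU with GD:DU = 5:(-3) ⇒ D = (61/28, -3/7)
5. L lies on line ZP with ZL:LP = 3:2 ⇒ L = (51/28, 8/35)
through M parallel to UD: direction (33/28, -3/7); meets GL at J = (-363/406, 66/203)
J = G + t·(L−G) with t = -20/29

t = -20/29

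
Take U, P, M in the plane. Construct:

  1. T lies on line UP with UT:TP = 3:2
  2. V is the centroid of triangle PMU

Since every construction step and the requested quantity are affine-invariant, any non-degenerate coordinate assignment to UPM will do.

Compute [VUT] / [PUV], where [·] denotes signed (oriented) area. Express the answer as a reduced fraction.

[VUT]:[PUV] = -3/5

Work in coordinates with U = (0, 0), P = (1, 0), M = (0, 1).
1. T lies on line UP with UT:TP = 3:2 ⇒ T = (3/5, 0)
2. V is the centroid of triangle PMU ⇒ V = (1/3, 1/3)
2·[VUT] = 1/5, 2·[PUV] = -1/3
[VUT]:[PUV] = 1/5:-1/3 = -3/5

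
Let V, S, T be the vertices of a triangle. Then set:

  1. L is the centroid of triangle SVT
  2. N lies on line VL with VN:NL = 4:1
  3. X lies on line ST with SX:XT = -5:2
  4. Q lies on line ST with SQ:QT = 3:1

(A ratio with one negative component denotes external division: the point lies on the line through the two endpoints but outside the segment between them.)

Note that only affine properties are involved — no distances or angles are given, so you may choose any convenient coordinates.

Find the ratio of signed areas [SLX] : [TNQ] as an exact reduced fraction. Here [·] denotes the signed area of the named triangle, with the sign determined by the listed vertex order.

Set V = (0, 0), S = (1, 0), T = (0, 1); any affine frame gives the same invariant.
1. L is the centroid of triangle SVT ⇒ L = (1/3, 1/3)
2. N lies on line VL with VN:NL = 4:1 ⇒ N = (4/15, 4/15)
3. X lies on line ST with SX:XT = -5:2 ⇒ X = (-2/3, 5/3)
4. Q lies on line ST with SQ:QT = 3:1 ⇒ Q = (1/4, 3/4)
2·[SLX] = -5/9, 2·[TNQ] = 7/60
[SLX]:[TNQ] = -5/9:7/60 = -100/21

[SLX]:[TNQ] = -100/21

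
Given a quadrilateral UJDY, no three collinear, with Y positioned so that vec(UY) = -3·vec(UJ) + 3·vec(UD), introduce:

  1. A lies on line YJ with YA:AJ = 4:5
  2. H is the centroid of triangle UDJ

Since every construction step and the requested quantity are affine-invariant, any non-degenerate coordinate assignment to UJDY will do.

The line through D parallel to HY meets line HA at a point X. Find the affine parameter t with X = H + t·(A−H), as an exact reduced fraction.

t = 9/2

Work in coordinates with U = (0, 0), J = (1, 0), D = (0, 1), Y = (-3, 3).
1. A lies on line YJ with YA:AJ = 4:5 ⇒ A = (-11/9, 5/3)
2. H is the centroid of triangle UDJ ⇒ H = (1/3, 1/3)
through D parallel to HY: direction (-10/3, 8/3); meets HA at X = (-20/3, 19/3)
X = H + t·(A−H) with t = 9/2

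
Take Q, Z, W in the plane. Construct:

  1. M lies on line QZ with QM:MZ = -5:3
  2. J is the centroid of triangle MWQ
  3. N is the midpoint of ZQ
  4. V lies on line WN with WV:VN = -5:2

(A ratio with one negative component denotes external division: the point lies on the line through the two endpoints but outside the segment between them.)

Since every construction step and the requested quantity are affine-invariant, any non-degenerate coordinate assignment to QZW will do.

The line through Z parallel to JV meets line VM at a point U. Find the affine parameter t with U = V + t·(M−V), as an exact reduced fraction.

t = 1/10

Assign Q = (0, 0), Z = (1, 0), W = (0, 1) — the answer is frame-independent, so this choice is without loss of generality.
1. M lies on line QZ with QM:MZ = -5:3 ⇒ M = (5/2, 0)
2. J is the centroid of triangle MWQ ⇒ J = (5/6, 1/3)
3. N is the midpoint of ZQ ⇒ N = (1/2, 0)
4. V lies on line WN with WV:VN = -5:2 ⇒ V = (5/6, -2/3)
through Z parallel to JV: direction (0, -1); meets VM at U = (1, -3/5)
U = V + t·(M−V) with t = 1/10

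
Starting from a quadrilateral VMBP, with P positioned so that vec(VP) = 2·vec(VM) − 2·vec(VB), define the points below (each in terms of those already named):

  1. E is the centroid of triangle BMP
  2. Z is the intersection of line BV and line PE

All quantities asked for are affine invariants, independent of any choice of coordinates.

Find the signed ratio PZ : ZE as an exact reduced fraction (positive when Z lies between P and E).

Set V = (0, 0), M = (1, 0), B = (0, 1), P = (2, -2); any affine frame gives the same invariant.
1. E is the centroid of triangle BMP ⇒ E = (1, -1/3)
2. Z is the intersection of line BV and line PE ⇒ Z = (0, 4/3)
Z = P + t·(E−P) with t = 2, so PZ:ZE = t:(1−t) = 2:-1

PZ:ZE = -2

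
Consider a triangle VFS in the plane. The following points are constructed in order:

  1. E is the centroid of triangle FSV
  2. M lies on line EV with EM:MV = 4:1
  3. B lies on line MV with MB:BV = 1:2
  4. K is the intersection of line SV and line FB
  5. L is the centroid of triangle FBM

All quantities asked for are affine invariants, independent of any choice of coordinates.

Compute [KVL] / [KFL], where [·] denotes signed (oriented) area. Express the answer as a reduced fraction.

[KVL]:[KFL] = 20/9

Choose coordinates V = (0, 0), F = (1, 0), S = (0, 1).
1. E is the centroid of triangle FSV ⇒ E = (1/3, 1/3)
2. M lies on line EV with EM:MV = 4:1 ⇒ M = (1/15, 1/15)
3. B lies on line MV with MB:BV = 1:2 ⇒ B = (2/45, 2/45)
4. K is the intersection of line SV and line FB ⇒ K = (0, 2/43)
5. L is the centroid of triangle FBM ⇒ L = (10/27, 1/27)
2·[KVL] = 20/1161, 2·[KFL] = 1/129
[KVL]:[KFL] = 20/1161:1/129 = 20/9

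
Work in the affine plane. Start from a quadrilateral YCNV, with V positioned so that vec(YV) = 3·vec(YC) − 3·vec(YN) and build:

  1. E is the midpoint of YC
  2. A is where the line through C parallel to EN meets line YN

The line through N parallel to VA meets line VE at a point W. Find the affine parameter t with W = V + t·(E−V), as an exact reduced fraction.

Choose coordinates Y = (0, 0), C = (1, 0), N = (0, 1), V = (3, -3).
1. E is the midpoint of YC ⇒ E = (1/2, 0)
2. A is where the line through C parallel to EN meets line YN ⇒ A = (0, 2)
through N parallel to VA: direction (-3, 5); meets VE at W = (6/7, -3/7)
W = V + t·(E−V) with t = 6/7

t = 6/7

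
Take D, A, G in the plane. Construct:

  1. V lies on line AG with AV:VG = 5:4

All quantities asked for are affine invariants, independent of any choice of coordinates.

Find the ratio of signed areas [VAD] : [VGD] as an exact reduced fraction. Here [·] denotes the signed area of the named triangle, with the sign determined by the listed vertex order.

[VAD]:[VGD] = -5/4

Assign D = (0, 0), A = (1, 0), G = (0, 1) — the answer is frame-independent, so this choice is without loss of generality.
1. V lies on line AG with AV:VG = 5:4 ⇒ V = (4/9, 5/9)
2·[VAD] = -5/9, 2·[VGD] = 4/9
[VAD]:[VGD] = -5/9:4/9 = -5/4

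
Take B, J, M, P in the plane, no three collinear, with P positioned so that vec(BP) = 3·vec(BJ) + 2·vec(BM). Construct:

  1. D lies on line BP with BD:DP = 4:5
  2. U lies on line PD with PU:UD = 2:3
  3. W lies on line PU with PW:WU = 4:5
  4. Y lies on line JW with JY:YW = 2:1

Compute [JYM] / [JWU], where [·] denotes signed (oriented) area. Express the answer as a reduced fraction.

Assign B = (0, 0), J = (1, 0), M = (0, 1), P = (3, 2) — the answer is frame-independent, so this choice is without loss of generality.
1. D lies on line BP with BD:DP = 4:5 ⇒ D = (4/3, 8/9)
2. U lies on line PD with PU:UD = 2:3 ⇒ U = (7/3, 14/9)
3. W lies on line PU with PW:WU = 4:5 ⇒ W = (73/27, 146/81)
4. Y lies on line JW with JY:YW = 2:1 ⇒ Y = (173/81, 292/243)
2·[JYM] = 568/243, 2·[JWU] = 20/81
[JYM]:[JWU] = 568/243:20/81 = 142/15

[JYM]:[JWU] = 142/15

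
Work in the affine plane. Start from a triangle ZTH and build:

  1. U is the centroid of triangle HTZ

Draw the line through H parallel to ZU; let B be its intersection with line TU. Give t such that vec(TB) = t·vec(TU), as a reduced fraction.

Choose coordinates Z = (0, 0), T = (1, 0), H = (0, 1).
1. U is the centroid of triangle HTZ ⇒ U = (1/3, 1/3)
through H parallel to ZU: direction (1/3, 1/3); meets TU at B = (-1/3, 2/3)
B = T + t·(U−T) with t = 2

t = 2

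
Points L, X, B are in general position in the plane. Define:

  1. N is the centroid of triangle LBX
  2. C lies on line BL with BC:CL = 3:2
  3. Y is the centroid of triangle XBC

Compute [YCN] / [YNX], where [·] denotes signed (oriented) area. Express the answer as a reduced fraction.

Choose coordinates L = (0, 0), X = (1, 0), B = (0, 1).
1. N is the centroid of triangle LBX ⇒ N = (1/3, 1/3)
2. C lies on line BL with BC:CL = 3:2 ⇒ C = (0, 2/5)
3. Y is the centroid of triangle XBC ⇒ Y = (1/3, 7/15)
2·[YCN] = 2/45, 2·[YNX] = 4/45
[YCN]:[YNX] = 2/45:4/45 = 1/2

[YCN]:[YNX] = 1/2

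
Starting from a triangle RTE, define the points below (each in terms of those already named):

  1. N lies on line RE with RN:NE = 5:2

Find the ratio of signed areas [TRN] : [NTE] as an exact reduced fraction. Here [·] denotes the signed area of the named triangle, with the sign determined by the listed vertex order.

Set R = (0, 0), T = (1, 0), E = (0, 1); any affine frame gives the same invariant.
1. N lies on line RE with RN:NE = 5:2 ⇒ N = (0, 5/7)
2·[TRN] = -5/7, 2·[NTE] = 2/7
[TRN]:[NTE] = -5/7:2/7 = -5/2

[TRN]:[NTE] = -5/2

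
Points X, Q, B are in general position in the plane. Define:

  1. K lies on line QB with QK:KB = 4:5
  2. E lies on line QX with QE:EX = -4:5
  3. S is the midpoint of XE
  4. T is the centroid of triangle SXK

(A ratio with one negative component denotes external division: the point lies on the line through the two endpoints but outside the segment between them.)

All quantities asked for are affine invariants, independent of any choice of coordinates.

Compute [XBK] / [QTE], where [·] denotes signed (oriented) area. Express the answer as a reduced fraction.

Assign X = (0, 0), Q = (1, 0), B = (0, 1) — the answer is frame-independent, so this choice is without loss of generality.
1. K lies on line QB with QK:KB = 4:5 ⇒ K = (5/9, 4/9)
2. E lies on line QX with QE:EX = -4:5 ⇒ E = (5, 0)
3. S is the midpoint of XE ⇒ S = (5/2, 0)
4. T is the centroid of triangle SXK ⇒ T = (55/54, 4/27)
2·[XBK] = -5/9, 2·[QTE] = -16/27
[XBK]:[QTE] = -5/9:-16/27 = 15/16

[XBK]:[QTE] = 15/16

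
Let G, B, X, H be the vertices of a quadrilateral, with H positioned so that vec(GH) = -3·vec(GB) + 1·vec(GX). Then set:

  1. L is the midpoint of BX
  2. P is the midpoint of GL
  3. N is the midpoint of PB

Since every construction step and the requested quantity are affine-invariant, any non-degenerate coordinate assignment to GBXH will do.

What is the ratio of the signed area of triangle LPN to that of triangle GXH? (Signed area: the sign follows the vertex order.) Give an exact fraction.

Set G = (0, 0), B = (1, 0), X = (0, 1), H = (-3, 1); any affine frame gives the same invariant.
1. L is the midpoint of BX ⇒ L = (1/2, 1/2)
2. P is the midpoint of GL ⇒ P = (1/4, 1/4)
3. N is the midpoint of PB ⇒ N = (5/8, 1/8)
2·[LPN] = 1/8, 2·[GXH] = 3
[LPN]:[GXH] = 1/8:3 = 1/24

[LPN]:[GXH] = 1/24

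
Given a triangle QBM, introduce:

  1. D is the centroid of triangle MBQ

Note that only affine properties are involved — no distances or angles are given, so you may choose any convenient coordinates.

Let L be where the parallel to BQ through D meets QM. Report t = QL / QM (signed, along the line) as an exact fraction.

t = 1/3

Work in coordinates with Q = (0, 0), B = (1, 0), M = (0, 1).
1. D is the centroid of triangle MBQ ⇒ D = (1/3, 1/3)
through D parallel to BQ: direction (-1, 0); meets QM at L = (0, 1/3)
L = Q + t·(M−Q) with t = 1/3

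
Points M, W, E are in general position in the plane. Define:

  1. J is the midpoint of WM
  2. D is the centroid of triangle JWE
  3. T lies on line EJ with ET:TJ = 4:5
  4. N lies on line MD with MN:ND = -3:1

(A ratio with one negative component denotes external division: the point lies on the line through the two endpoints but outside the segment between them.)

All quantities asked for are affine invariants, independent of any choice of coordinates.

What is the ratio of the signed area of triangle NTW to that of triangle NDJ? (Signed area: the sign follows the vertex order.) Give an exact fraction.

Set M = (0, 0), W = (1, 0), E = (0, 1); any affine frame gives the same invariant.
1. J is the midpoint of WM ⇒ J = (1/2, 0)
2. D is the centroid of triangle JWE ⇒ D = (1/2, 1/3)
3. T lies on line EJ with ET:TJ = 4:5 ⇒ T = (2/9, 5/9)
4. N lies on line MD with MN:ND = -3:1 ⇒ N = (3/4, 1/2)
2·[NTW] = 1/4, 2·[NDJ] = 1/12
[NTW]:[NDJ] = 1/4:1/12 = 3

[NTW]:[NDJ] = 3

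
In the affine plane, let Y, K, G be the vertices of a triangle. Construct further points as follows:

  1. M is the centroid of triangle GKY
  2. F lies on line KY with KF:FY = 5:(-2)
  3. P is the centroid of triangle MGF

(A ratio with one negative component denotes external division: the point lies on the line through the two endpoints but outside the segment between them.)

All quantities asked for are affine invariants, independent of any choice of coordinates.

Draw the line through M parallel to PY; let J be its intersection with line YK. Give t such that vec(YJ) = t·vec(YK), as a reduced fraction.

Assign Y = (0, 0), K = (1, 0), G = (0, 1) — the answer is frame-independent, so this choice is without loss of generality.
1. M is the centroid of triangle GKY ⇒ M = (1/3, 1/3)
2. F lies on line KY with KF:FY = 5:(-2) ⇒ F = (-2/3, 0)
3. P is the centroid of triangle MGF ⇒ P = (-1/9, 4/9)
through M parallel to PY: direction (1/9, -4/9); meets YK at J = (5/12, 0)
J = Y + t·(K−Y) with t = 5/12

t = 5/12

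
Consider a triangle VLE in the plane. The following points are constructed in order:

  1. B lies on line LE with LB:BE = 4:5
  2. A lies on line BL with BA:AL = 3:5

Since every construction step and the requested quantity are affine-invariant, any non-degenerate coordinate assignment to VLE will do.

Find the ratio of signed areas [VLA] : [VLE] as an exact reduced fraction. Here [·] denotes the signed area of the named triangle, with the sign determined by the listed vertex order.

Work in coordinates with V = (0, 0), L = (1, 0), E = (0, 1).
1. B lies on line LE with LB:BE = 4:5 ⇒ B = (5/9, 4/9)
2. A lies on line BL with BA:AL = 3:5 ⇒ A = (13/18, 5/18)
2·[VLA] = 5/18, 2·[VLE] = 1
[VLA]:[VLE] = 5/18:1 = 5/18

[VLA]:[VLE] = 5/18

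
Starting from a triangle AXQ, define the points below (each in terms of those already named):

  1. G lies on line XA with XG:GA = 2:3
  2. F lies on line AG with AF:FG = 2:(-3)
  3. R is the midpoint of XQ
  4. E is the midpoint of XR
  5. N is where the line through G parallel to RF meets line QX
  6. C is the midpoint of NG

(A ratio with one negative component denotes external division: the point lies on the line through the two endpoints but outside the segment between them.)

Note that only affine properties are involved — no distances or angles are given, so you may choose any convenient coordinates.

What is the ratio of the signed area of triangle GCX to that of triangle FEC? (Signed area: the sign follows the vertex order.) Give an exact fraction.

Work in coordinates with A = (0, 0), X = (1, 0), Q = (0, 1).
1. G lies on line XA with XG:GA = 2:3 ⇒ G = (3/5, 0)
2. F lies on line AG with AF:FG = 2:(-3) ⇒ F = (-6/5, 0)
3. R is the midpoint of XQ ⇒ R = (1/2, 1/2)
4. E is the midpoint of XR ⇒ E = (3/4, 1/4)
5. N is where the line through G parallel to RF meets line QX ⇒ N = (10/11, 1/11)
6. C is the midpoint of NG ⇒ C = (83/110, 1/22)
2·[GCX] = -1/55, 2·[FEC] = -2/5
[GCX]:[FEC] = -1/55:-2/5 = 1/22

[GCX]:[FEC] = 1/22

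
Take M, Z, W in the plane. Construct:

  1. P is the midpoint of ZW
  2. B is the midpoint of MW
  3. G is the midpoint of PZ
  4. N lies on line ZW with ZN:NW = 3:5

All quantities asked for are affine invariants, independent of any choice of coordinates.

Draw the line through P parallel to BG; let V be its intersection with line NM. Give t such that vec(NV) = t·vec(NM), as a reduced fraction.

t = -1/7

Assign M = (0, 0), Z = (1, 0), W = (0, 1) — the answer is frame-independent, so this choice is without loss of generality.
1. P is the midpoint of ZW ⇒ P = (1/2, 1/2)
2. B is the midpoint of MW ⇒ B = (0, 1/2)
3. G is the midpoint of PZ ⇒ G = (3/4, 1/4)
4. N lies on line ZW with ZN:NW = 3:5 ⇒ N = (5/8, 3/8)
through P parallel to BG: direction (3/4, -1/4); meets NM at V = (5/7, 3/7)
V = N + t·(M−N) with t = -1/7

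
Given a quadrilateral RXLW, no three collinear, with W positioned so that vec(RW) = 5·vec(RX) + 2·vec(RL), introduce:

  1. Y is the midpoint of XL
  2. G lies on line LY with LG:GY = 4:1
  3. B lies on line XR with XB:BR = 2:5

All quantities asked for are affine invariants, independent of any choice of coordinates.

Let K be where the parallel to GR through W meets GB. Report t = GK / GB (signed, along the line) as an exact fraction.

t = 77/15

Choose coordinates R = (0, 0), X = (1, 0), L = (0, 1), W = (5, 2).
1. Y is the midpoint of XL ⇒ Y = (1/2, 1/2)
2. G lies on line LY with LG:GY = 4:1 ⇒ G = (2/5, 3/5)
3. B lies on line XR with XB:BR = 2:5 ⇒ B = (5/7, 0)
through W parallel to GR: direction (-2/5, -3/5); meets GB at K = (151/75, -62/25)
K = G + t·(B−G) with t = 77/15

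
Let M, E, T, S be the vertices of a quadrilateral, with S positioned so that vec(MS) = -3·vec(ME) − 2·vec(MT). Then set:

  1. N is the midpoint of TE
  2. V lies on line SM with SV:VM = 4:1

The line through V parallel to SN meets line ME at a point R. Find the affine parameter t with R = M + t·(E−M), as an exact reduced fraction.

Work in coordinates with M = (0, 0), E = (1, 0), T = (0, 1), S = (-3, -2).
1. N is the midpoint of TE ⇒ N = (1/2, 1/2)
2. V lies on line SM with SV:VM = 4:1 ⇒ V = (-3/5, -2/5)
through V parallel to SN: direction (7/2, 5/2); meets ME at R = (-1/25, 0)
R = M + t·(E−M) with t = -1/25

t = -1/25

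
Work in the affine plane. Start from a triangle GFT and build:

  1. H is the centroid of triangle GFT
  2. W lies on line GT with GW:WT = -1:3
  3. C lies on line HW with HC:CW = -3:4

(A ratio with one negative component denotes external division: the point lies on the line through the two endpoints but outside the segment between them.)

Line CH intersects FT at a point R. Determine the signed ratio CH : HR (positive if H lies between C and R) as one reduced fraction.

CH:HR = -21/2

Assign G = (0, 0), F = (1, 0), T = (0, 1) — the answer is frame-independent, so this choice is without loss of generality.
1. H is the centroid of triangle GFT ⇒ H = (1/3, 1/3)
2. W lies on line GT with GW:WT = -1:3 ⇒ W = (0, -1/2)
3. C lies on line HW with HC:CW = -3:4 ⇒ C = (4/3, 17/6)
line CH meets FT at R = (3/7, 4/7)
H = C + t·(R−C) with t = 21/19, so CH:HR = 21/19:-2/19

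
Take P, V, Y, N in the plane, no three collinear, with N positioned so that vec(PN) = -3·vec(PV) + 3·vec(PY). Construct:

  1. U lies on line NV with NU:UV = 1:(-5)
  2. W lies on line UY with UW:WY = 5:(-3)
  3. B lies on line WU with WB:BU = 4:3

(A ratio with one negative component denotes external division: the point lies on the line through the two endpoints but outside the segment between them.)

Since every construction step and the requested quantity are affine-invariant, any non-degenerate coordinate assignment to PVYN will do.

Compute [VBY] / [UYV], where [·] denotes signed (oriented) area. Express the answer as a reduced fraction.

Set P = (0, 0), V = (1, 0), Y = (0, 1), N = (-3, 3); any affine frame gives the same invariant.
1. U lies on line NV with NU:UV = 1:(-5) ⇒ U = (-4, 15/4)
2. W lies on line UY with UW:WY = 5:(-3) ⇒ W = (6, -25/8)
3. B lies on line WU with WB:BU = 4:3 ⇒ B = (2/7, 45/56)
2·[VBY] = 5/56, 2·[UYV] = -5/4
[VBY]:[UYV] = 5/56:-5/4 = -1/14

[VBY]:[UYV] = -1/14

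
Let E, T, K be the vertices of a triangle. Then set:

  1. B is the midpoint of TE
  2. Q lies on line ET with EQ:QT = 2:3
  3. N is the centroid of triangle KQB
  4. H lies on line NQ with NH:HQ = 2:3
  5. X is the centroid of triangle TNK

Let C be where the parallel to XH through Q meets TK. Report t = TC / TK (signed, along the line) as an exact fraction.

Set E = (0, 0), T = (1, 0), K = (0, 1); any affine frame gives the same invariant.
1. B is the midpoint of TE ⇒ B = (1/2, 0)
2. Q lies on line ET with EQ:QT = 2:3 ⇒ Q = (2/5, 0)
3. N is the centroid of triangle KQB ⇒ N = (3/10, 1/3)
4. H lies on line NQ with NH:HQ = 2:3 ⇒ H = (17/50, 1/5)
5. X is the centroid of triangle TNK ⇒ X = (13/30, 4/9)
through Q parallel to XH: direction (-7/75, -11/45); meets TK at C = (43/76, 33/76)
C = T + t·(K−T) with t = 33/76

t = 33/76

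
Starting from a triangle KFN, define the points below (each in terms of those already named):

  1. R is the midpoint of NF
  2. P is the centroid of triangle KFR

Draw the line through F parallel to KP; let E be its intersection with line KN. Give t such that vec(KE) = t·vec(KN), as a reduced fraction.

Choose coordinates K = (0, 0), F = (1, 0), N = (0, 1).
1. R is the midpoint of NF ⇒ R = (1/2, 1/2)
2. P is the centroid of triangle KFR ⇒ P = (1/2, 1/6)
through F parallel to KP: direction (1/2, 1/6); meets KN at E = (0, -1/3)
E = K + t·(N−K) with t = -1/3

t = -1/3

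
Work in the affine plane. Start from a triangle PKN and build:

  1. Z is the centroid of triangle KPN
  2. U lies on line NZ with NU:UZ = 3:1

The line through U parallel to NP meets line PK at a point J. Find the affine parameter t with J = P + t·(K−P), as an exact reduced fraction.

t = 1/4

Set P = (0, 0), K = (1, 0), N = (0, 1); any affine frame gives the same invariant.
1. Z is the centroid of triangle KPN ⇒ Z = (1/3, 1/3)
2. U lies on line NZ with NU:UZ = 3:1 ⇒ U = (1/4, 1/2)
through U parallel to NP: direction (0, -1); meets PK at J = (1/4, 0)
J = P + t·(K−P) with t = 1/4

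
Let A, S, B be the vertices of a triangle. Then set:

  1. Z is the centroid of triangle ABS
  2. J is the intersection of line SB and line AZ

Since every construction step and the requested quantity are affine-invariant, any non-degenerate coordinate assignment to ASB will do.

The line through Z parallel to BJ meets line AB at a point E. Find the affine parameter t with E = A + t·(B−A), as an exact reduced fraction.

Choose coordinates A = (0, 0), S = (1, 0), B = (0, 1).
1. Z is the centroid of triangle ABS ⇒ Z = (1/3, 1/3)
2. J is the intersection of line SB and line AZ ⇒ J = (1/2, 1/2)
through Z parallel to BJ: direction (1/2, -1/2); meets AB at E = (0, 2/3)
E = A + t·(B−A) with t = 2/3

t = 2/3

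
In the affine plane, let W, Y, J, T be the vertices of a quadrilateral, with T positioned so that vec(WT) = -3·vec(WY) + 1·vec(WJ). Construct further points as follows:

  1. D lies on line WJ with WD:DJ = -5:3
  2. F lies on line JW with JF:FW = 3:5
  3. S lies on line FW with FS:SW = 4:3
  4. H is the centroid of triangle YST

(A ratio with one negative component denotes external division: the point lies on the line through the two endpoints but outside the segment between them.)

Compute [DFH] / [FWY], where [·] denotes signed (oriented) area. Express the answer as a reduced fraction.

Choose coordinates W = (0, 0), Y = (1, 0), J = (0, 1), T = (-3, 1).
1. D lies on line WJ with WD:DJ = -5:3 ⇒ D = (0, 5/2)
2. F lies on line JW with JF:FW = 3:5 ⇒ F = (0, 5/8)
3. S lies on line FW with FS:SW = 4:3 ⇒ S = (0, 15/56)
4. H is the centroid of triangle YST ⇒ H = (-2/3, 71/168)
2·[DFH] = -5/4, 2·[FWY] = 5/8
[DFH]:[FWY] = -5/4:5/8 = -2

[DFH]:[FWY] = -2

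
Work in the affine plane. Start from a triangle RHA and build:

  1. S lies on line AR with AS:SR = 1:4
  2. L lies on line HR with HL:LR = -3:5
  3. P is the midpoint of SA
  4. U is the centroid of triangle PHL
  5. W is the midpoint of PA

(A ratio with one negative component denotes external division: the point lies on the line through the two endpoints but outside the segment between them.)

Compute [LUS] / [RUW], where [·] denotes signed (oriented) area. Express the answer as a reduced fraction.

[LUS]:[RUW] = -2/7

Assign R = (0, 0), H = (1, 0), A = (0, 1) — the answer is frame-independent, so this choice is without loss of generality.
1. S lies on line AR with AS:SR = 1:4 ⇒ S = (0, 4/5)
2. L lies on line HR with HL:LR = -3:5 ⇒ L = (5/2, 0)
3. P is the midpoint of SA ⇒ P = (0, 9/10)
4. U is the centroid of triangle PHL ⇒ U = (7/6, 3/10)
5. W is the midpoint of PA ⇒ W = (0, 19/20)
2·[LUS] = -19/60, 2·[RUW] = 133/120
[LUS]:[RUW] = -19/60:133/120 = -2/7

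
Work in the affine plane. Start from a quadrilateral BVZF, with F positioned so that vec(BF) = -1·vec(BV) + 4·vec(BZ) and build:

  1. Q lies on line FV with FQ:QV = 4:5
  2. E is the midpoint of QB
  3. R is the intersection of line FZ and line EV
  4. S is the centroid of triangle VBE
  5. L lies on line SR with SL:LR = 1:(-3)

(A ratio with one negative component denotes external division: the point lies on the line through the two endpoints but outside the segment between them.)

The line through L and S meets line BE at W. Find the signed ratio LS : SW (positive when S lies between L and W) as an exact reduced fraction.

LS:SW = 17/37

Set B = (0, 0), V = (1, 0), Z = (0, 1), F = (-1, 4); any affine frame gives the same invariant.
1. Q lies on line FV with FQ:QV = 4:5 ⇒ Q = (-1/9, 20/9)
2. E is the midpoint of QB ⇒ E = (-1/18, 10/9)
3. R is the intersection of line FZ and line EV ⇒ R = (-1/37, 40/37)
4. S is the centroid of triangle VBE ⇒ S = (17/54, 10/27)
5. L lies on line SR with SL:LR = 1:(-3) ⇒ L = (647/1332, 5/333)
line LS meets BE at W = (-35/612, 175/153)
S = L + t·(W−L) with t = 17/54, so LS:SW = 17/54:37/54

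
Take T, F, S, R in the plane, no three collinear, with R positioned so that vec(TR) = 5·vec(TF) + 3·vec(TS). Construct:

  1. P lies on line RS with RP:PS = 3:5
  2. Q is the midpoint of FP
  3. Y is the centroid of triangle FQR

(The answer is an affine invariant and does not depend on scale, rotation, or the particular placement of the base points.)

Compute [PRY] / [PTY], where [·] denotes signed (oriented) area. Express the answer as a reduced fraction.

Set T = (0, 0), F = (1, 0), S = (0, 1), R = (5, 3); any affine frame gives the same invariant.
1. P lies on line RS with RP:PS = 3:5 ⇒ P = (25/8, 9/4)
2. Q is the midpoint of FP ⇒ Q = (33/16, 9/8)
3. Y is the centroid of triangle FQR ⇒ Y = (43/16, 11/8)
2·[PRY] = -21/16, 2·[PTY] = 7/4
[PRY]:[PTY] = -21/16:7/4 = -3/4

[PRY]:[PTY] = -3/4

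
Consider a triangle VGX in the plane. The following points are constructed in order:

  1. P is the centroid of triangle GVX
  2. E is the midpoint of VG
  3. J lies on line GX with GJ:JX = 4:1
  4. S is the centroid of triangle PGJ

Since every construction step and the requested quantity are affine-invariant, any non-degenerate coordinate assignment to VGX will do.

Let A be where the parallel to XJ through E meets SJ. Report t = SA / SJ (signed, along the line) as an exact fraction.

t = -7/2

Work in coordinates with V = (0, 0), G = (1, 0), X = (0, 1).
1. P is the centroid of triangle GVX ⇒ P = (1/3, 1/3)
2. E is the midpoint of VG ⇒ E = (1/2, 0)
3. J lies on line GX with GJ:JX = 4:1 ⇒ J = (1/5, 4/5)
4. S is the centroid of triangle PGJ ⇒ S = (23/45, 17/45)
through E parallel to XJ: direction (1/5, -1/5); meets SJ at A = (8/5, -11/10)
A = S + t·(J−S) with t = -7/2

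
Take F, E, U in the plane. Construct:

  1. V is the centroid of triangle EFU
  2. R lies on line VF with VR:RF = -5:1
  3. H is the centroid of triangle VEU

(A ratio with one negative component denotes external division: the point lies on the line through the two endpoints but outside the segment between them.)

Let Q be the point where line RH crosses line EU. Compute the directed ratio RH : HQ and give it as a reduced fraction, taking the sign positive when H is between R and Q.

Work in coordinates with F = (0, 0), E = (1, 0), U = (0, 1).
1. V is the centroid of triangle EFU ⇒ V = (1/3, 1/3)
2. R lies on line VF with VR:RF = -5:1 ⇒ R = (-1/12, -1/12)
3. H is the centroid of triangle VEU ⇒ H = (4/9, 4/9)
line RH meets EU at Q = (1/2, 1/2)
H = R + t·(Q−R) with t = 19/21, so RH:HQ = 19/21:2/21

RH:HQ = 19/2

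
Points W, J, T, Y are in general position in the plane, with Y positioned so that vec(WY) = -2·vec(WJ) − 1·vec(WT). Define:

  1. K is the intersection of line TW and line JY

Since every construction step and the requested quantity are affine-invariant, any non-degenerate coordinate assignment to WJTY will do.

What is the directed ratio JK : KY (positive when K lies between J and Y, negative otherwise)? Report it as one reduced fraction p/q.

Work in coordinates with W = (0, 0), J = (1, 0), T = (0, 1), Y = (-2, -1).
1. K is the intersection of line TW and line JY ⇒ K = (0, -1/3)
K = J + t·(Y−J) with t = 1/3, so JK:KY = t:(1−t) = 1/3:2/3

JK:KY = 1/2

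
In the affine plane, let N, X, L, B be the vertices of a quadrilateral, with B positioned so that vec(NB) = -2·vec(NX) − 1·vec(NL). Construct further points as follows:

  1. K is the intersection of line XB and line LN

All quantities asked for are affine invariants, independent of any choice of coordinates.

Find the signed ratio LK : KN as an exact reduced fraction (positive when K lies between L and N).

LK:KN = -4

Work in coordinates with N = (0, 0), X = (1, 0), L = (0, 1), B = (-2, -1).
1. K is the intersection of line XB and line LN ⇒ K = (0, -1/3)
K = L + t·(N−L) with t = 4/3, so LK:KN = t:(1−t) = 4/3:-1/3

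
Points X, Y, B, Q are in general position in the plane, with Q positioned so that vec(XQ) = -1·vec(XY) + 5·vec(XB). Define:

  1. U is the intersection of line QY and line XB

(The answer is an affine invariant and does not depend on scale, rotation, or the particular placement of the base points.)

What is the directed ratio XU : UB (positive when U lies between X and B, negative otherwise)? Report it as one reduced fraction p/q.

XU:UB = -5/3

Choose coordinates X = (0, 0), Y = (1, 0), B = (0, 1), Q = (-1, 5).
1. U is the intersection of line QY and line XB ⇒ U = (0, 5/2)
U = X + t·(B−X) with t = 5/2, so XU:UB = t:(1−t) = 5/2:-3/2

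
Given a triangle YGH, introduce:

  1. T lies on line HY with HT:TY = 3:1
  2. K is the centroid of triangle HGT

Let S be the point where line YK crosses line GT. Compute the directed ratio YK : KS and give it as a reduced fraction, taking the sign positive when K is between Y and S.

YK:KS = -2

Assign Y = (0, 0), G = (1, 0), H = (0, 1) — the answer is frame-independent, so this choice is without loss of generality.
1. T lies on line HY with HT:TY = 3:1 ⇒ T = (0, 1/4)
2. K is the centroid of triangle HGT ⇒ K = (1/3, 5/12)
line YK meets GT at S = (1/6, 5/24)
K = Y + t·(S−Y) with t = 2, so YK:KS = 2:-1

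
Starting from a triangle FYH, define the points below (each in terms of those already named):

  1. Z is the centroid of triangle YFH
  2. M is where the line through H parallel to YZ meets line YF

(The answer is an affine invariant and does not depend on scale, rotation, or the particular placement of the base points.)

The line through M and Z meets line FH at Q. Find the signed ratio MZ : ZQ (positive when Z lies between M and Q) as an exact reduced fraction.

Set F = (0, 0), Y = (1, 0), H = (0, 1); any affine frame gives the same invariant.
1. Z is the centroid of triangle YFH ⇒ Z = (1/3, 1/3)
2. M is where the line through H parallel to YZ meets line YF ⇒ M = (2, 0)
line MZ meets FH at Q = (0, 2/5)
Z = M + t·(Q−M) with t = 5/6, so MZ:ZQ = 5/6:1/6

MZ:ZQ = 5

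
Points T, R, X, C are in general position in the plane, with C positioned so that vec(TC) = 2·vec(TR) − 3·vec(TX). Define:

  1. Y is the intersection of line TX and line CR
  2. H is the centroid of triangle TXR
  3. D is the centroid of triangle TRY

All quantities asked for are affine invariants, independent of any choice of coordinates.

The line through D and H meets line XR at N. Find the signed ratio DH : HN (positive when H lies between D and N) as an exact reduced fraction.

DH:HN = -2

Work in coordinates with T = (0, 0), R = (1, 0), X = (0, 1), C = (2, -3).
1. Y is the intersection of line TX and line CR ⇒ Y = (0, 3)
2. H is the centroid of triangle TXR ⇒ H = (1/3, 1/3)
3. D is the centroid of triangle TRY ⇒ D = (1/3, 1)
line DH meets XR at N = (1/3, 2/3)
H = D + t·(N−D) with t = 2, so DH:HN = 2:-1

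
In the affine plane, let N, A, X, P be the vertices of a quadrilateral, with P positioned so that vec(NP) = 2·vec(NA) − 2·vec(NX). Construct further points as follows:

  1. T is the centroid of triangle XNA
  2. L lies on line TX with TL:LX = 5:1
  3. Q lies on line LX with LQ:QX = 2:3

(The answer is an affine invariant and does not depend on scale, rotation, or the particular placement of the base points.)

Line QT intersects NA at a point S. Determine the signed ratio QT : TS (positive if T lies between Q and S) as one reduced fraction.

QT:TS = 9/5

Work in coordinates with N = (0, 0), A = (1, 0), X = (0, 1), P = (2, -2).
1. T is the centroid of triangle XNA ⇒ T = (1/3, 1/3)
2. L lies on line TX with TL:LX = 5:1 ⇒ L = (1/18, 8/9)
3. Q lies on line LX with LQ:QX = 2:3 ⇒ Q = (1/30, 14/15)
line QT meets NA at S = (1/2, 0)
T = Q + t·(S−Q) with t = 9/14, so QT:TS = 9/14:5/14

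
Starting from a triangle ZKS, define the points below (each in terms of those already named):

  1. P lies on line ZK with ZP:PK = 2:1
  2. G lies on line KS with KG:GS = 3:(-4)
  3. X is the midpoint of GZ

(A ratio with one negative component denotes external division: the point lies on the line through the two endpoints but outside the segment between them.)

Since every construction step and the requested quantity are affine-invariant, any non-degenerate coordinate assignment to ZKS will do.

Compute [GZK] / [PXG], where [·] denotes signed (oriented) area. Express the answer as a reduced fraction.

[GZK]:[PXG] = -3

Assign Z = (0, 0), K = (1, 0), S = (0, 1) — the answer is frame-independent, so this choice is without loss of generality.
1. P lies on line ZK with ZP:PK = 2:1 ⇒ P = (2/3, 0)
2. G lies on line KS with KG:GS = 3:(-4) ⇒ G = (4, -3)
3. X is the midpoint of GZ ⇒ X = (2, -3/2)
2·[GZK] = -3, 2·[PXG] = 1
[GZK]:[PXG] = -3:1 = -3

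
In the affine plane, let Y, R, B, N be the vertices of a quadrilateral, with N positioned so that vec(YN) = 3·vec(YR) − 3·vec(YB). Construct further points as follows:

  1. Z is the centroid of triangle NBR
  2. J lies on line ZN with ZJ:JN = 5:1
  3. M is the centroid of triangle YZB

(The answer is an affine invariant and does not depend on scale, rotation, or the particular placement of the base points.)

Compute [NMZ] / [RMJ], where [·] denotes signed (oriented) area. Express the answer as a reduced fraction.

[NMZ]:[RMJ] = -21/34

Set Y = (0, 0), R = (1, 0), B = (0, 1), N = (3, -3); any affine frame gives the same invariant.
1. Z is the centroid of triangle NBR ⇒ Z = (4/3, -2/3)
2. J lies on line ZN with ZJ:JN = 5:1 ⇒ J = (49/18, -47/18)
3. M is the centroid of triangle YZB ⇒ M = (4/9, 1/9)
2·[NMZ] = -7/9, 2·[RMJ] = 34/27
[NMZ]:[RMJ] = -7/9:34/27 = -21/34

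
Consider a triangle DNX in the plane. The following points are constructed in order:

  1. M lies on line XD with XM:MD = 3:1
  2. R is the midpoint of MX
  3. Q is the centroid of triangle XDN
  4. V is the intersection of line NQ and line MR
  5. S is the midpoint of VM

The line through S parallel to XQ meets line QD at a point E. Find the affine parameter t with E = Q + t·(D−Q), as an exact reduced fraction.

Assign D = (0, 0), N = (1, 0), X = (0, 1) — the answer is frame-independent, so this choice is without loss of generality.
1. M lies on line XD with XM:MD = 3:1 ⇒ M = (0, 1/4)
2. R is the midpoint of MX ⇒ R = (0, 5/8)
3. Q is the centroid of triangle XDN ⇒ Q = (1/3, 1/3)
4. V is the intersection of line NQ and line MR ⇒ V = (0, 1/2)
5. S is the midpoint of VM ⇒ S = (0, 3/8)
through S parallel to XQ: direction (1/3, -2/3); meets QD at E = (1/8, 1/8)
E = Q + t·(D−Q) with t = 5/8

t = 5/8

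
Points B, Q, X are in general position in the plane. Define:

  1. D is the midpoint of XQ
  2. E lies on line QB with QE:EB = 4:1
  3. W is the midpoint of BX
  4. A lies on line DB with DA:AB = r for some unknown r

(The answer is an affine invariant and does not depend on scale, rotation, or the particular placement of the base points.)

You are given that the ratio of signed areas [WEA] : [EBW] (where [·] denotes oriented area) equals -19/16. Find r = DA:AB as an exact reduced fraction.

Set B = (0, 0), Q = (1, 0), X = (0, 1); any affine frame gives the same invariant.
1. D is the midpoint of XQ ⇒ D = (1/2, 1/2)
2. E lies on line QB with QE:EB = 4:1 ⇒ E = (1/5, 0)
3. W is the midpoint of BX ⇒ W = (0, 1/2)
4. With DA:AB = r, write λ = r/(r+1) so A = D + λ·(B−D); A is affine-linear in λ
Every point depending on A is an affine combination of A and λ-independent points, so each such coordinate is linear in λ; the λ² term in each signed area is a multiple of (B−D)×(B−D) = 0, so 2·[WEA] and 2·[EBW] are each linear in λ. Evaluating at λ=0 and λ=1:
  2·[WEA] = -7/20·λ + 1/4,   2·[EBW] = -1/10
So [WEA]:[EBW] = (-7/20·λ + 1/4) / (-1/10). Setting this equal to -19/16:
  -7/20·λ + 1/4 = -19/16·(-1/10)  ⇒  λ = 3/8
Then r = λ/(1−λ) = (3/8)/(5/8) = 3/5. Check: with r = 3/5, A = (5/16, 5/16) and [WEA]:[EBW] = -19/16 as required.

r = 3/5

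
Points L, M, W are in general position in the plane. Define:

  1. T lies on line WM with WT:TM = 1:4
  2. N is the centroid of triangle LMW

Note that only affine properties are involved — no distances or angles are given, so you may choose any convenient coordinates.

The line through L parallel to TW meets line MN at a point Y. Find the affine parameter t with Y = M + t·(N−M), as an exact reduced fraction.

t = 3

Choose coordinates L = (0, 0), M = (1, 0), W = (0, 1).
1. T lies on line WM with WT:TM = 1:4 ⇒ T = (1/5, 4/5)
2. N is the centroid of triangle LMW ⇒ N = (1/3, 1/3)
through L parallel to TW: direction (-1/5, 1/5); meets MN at Y = (-1, 1)
Y = M + t·(N−M) with t = 3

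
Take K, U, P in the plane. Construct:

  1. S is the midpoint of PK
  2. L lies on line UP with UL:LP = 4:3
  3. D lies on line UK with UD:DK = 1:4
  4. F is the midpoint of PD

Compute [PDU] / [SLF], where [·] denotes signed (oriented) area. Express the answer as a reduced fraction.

Choose coordinates K = (0, 0), U = (1, 0), P = (0, 1).
1. S is the midpoint of PK ⇒ S = (0, 1/2)
2. L lies on line UP with UL:LP = 4:3 ⇒ L = (3/7, 4/7)
3. D lies on line UK with UD:DK = 1:4 ⇒ D = (4/5, 0)
4. F is the midpoint of PD ⇒ F = (2/5, 1/2)
2·[PDU] = 1/5, 2·[SLF] = -1/35
[PDU]:[SLF] = 1/5:-1/35 = -7

[PDU]:[SLF] = -7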